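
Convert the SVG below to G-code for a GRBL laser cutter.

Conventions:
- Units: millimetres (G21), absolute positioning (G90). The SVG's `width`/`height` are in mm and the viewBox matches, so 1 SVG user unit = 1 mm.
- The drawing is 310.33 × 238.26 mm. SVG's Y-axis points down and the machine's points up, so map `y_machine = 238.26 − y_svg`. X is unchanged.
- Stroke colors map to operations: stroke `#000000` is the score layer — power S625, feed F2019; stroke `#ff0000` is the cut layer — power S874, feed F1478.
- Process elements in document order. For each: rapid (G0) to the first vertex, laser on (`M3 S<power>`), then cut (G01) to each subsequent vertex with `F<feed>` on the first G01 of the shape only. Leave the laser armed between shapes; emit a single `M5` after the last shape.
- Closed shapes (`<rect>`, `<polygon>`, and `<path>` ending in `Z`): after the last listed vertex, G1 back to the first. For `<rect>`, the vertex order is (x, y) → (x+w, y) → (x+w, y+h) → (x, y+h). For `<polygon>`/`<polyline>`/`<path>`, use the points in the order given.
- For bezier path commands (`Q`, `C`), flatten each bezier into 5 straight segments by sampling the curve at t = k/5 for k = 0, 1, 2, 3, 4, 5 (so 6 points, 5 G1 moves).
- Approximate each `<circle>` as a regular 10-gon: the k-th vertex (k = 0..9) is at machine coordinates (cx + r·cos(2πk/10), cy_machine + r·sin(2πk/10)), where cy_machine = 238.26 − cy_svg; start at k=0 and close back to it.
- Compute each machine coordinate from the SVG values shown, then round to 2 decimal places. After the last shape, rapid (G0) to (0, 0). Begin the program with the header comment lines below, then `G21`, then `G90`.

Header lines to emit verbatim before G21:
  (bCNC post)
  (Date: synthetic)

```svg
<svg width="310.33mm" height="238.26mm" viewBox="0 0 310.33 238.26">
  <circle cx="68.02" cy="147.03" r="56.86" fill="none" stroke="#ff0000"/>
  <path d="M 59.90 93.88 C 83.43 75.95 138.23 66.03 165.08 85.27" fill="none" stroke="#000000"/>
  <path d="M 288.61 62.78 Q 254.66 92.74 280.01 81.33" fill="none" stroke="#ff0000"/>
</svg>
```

(bCNC post)
(Date: synthetic)
G21
G90
G0 X124.88 Y91.23
M3 S874
G01 X114.02 Y124.65 F1478
G01 X85.59 Y145.31
G01 X50.45 Y145.31
G01 X22.02 Y124.65
G01 X11.16 Y91.23
G01 X22.02 Y57.81
G01 X50.45 Y37.15
G01 X85.59 Y37.15
G01 X114.02 Y57.81
G01 X124.88 Y91.23
G0 X59.90 Y144.38
M3 S625
G01 X77.30 Y154.01 F2019
G01 X99.36 Y160.70
G01 X123.23 Y163.43
G01 X146.09 Y161.20
G01 X165.08 Y152.99
G0 X288.61 Y175.48
M3 S874
G01 X277.40 Y165.15 F1478
G01 X270.94 Y158.13
G01 X269.22 Y154.42
G01 X272.24 Y154.02
G01 X280.01 Y156.93
M5
G0 X0.00 Y0.00

viewBox `0 0 310.33 238.26` with mm width/height → 1 unit = 1 mm. Flip: y_m = 238.26 − y_svg.

**Shape 1** — `<circle>` circle, stroke `#ff0000` → cut (S874, F1478). Machine vertices: (124.88,91.23) → (114.02,124.65) → (85.59,145.31) → (50.45,145.31) → (22.02,124.65) → (11.16,91.23) → (22.02,57.81) → (50.45,37.15) → (85.59,37.15) → (114.02,57.81) → (124.88,91.23). Closed: final G1 returns to the first vertex.

**Shape 2** — `<path>` cubic bezier, stroke `#000000` → score (S625, F2019). Control points (SVG): P0=(59.90,93.88), P1=(83.43,75.95), P2=(138.23,66.03), P3=(165.08,85.27); sampled at t=k/5. Machine vertices: (59.90,144.38) → (77.30,154.01) → (99.36,160.70) → (123.23,163.43) → (146.09,161.20) → (165.08,152.99). Open path.

**Shape 3** — `<path>` quadratic bezier, stroke `#ff0000` → cut (S874, F1478). Control points (SVG): P0=(288.61,62.78), P1=(254.66,92.74), P2=(280.01,81.33); sampled at t=k/5. Machine vertices: (288.61,175.48) → (277.40,165.15) → (270.94,158.13) → (269.22,154.42) → (272.24,154.02) → (280.01,156.93). Open path.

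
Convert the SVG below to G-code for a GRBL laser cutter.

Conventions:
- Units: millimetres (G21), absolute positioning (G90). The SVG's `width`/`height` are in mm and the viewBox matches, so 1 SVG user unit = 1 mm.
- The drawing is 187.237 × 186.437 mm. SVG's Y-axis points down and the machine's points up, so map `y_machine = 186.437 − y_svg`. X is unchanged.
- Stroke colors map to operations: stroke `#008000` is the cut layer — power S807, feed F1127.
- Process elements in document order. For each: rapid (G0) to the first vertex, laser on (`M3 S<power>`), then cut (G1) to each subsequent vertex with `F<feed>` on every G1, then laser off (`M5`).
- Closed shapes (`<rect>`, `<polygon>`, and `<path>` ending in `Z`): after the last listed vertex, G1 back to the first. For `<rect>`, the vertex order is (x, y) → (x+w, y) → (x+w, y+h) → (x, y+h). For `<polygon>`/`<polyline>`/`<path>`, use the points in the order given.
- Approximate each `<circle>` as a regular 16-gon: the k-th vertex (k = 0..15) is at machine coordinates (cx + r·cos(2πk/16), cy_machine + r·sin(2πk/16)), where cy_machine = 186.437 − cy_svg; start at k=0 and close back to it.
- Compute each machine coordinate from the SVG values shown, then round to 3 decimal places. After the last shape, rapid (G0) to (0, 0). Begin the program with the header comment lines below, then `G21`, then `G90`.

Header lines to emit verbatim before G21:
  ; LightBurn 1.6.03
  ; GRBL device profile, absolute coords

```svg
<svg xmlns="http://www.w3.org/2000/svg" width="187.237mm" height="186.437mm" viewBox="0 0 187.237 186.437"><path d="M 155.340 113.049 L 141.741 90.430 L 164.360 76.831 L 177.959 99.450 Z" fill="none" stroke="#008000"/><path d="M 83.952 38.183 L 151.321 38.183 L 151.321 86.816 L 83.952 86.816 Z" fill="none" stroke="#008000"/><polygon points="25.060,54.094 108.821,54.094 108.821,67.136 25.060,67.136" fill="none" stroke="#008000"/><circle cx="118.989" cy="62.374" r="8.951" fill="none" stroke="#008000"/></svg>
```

; LightBurn 1.6.03
; GRBL device profile, absolute coords
G21
G90
G0 X155.340 Y73.388
M3 S807
G1 X141.741 Y96.007 F1127
G1 X164.360 Y109.606 F1127
G1 X177.959 Y86.987 F1127
G1 X155.340 Y73.388 F1127
M5
G0 X83.952 Y148.254
M3 S807
G1 X151.321 Y148.254 F1127
G1 X151.321 Y99.621 F1127
G1 X83.952 Y99.621 F1127
G1 X83.952 Y148.254 F1127
M5
G0 X25.060 Y132.343
M3 S807
G1 X108.821 Y132.343 F1127
G1 X108.821 Y119.301 F1127
G1 X25.060 Y119.301 F1127
G1 X25.060 Y132.343 F1127
M5
G0 X127.940 Y124.063
M3 S807
G1 X127.259 Y127.488 F1127
G1 X125.318 Y130.392 F1127
G1 X122.414 Y132.333 F1127
G1 X118.989 Y133.014 F1127
G1 X115.564 Y132.333 F1127
G1 X112.660 Y130.392 F1127
G1 X110.719 Y127.488 F1127
G1 X110.038 Y124.063 F1127
G1 X110.719 Y120.638 F1127
G1 X112.660 Y117.734 F1127
G1 X115.564 Y115.793 F1127
G1 X118.989 Y115.112 F1127
G1 X122.414 Y115.793 F1127
G1 X125.318 Y117.734 F1127
G1 X127.259 Y120.638 F1127
G1 X127.940 Y124.063 F1127
M5
G0 X0.000 Y0.000

Since the viewBox matches the mm dimensions, user units are millimetres directly. The only transform is the Y-flip y_m = 186.437 − y_svg.

Shape 1 is a regular polygon drawn with `<path>`. Its stroke #008000 means cut at S807, F1127. After flipping Y the toolpath is (155.340,73.388) → (141.741,96.007) → (164.360,109.606) → (177.959,86.987) → (155.340,73.388), returning to the start.

Shape 2 is a rectangle drawn with `<path>`. Its stroke #008000 means cut at S807, F1127. After flipping Y the toolpath is (83.952,148.254) → (151.321,148.254) → (151.321,99.621) → (83.952,99.621) → (83.952,148.254), returning to the start.

Shape 3 is a rectangle drawn with `<polygon>`. Its stroke #008000 means cut at S807, F1127. After flipping Y the toolpath is (25.060,132.343) → (108.821,132.343) → (108.821,119.301) → (25.060,119.301) → (25.060,132.343), returning to the start.

Shape 4 is a circle drawn with `<circle>`. Its stroke #008000 means cut at S807, F1127. After flipping Y the toolpath is (127.940,124.063) → (127.259,127.488) → (125.318,130.392) → (122.414,132.333) → (118.989,133.014) → (115.564,132.333) → (112.660,130.392) → (110.719,127.488) → (110.038,124.063) → (110.719,120.638) → (112.660,117.734) → (115.564,115.793) → (118.989,115.112) → (122.414,115.793) → (125.318,117.734) → (127.259,120.638) → (127.940,124.063), returning to the start.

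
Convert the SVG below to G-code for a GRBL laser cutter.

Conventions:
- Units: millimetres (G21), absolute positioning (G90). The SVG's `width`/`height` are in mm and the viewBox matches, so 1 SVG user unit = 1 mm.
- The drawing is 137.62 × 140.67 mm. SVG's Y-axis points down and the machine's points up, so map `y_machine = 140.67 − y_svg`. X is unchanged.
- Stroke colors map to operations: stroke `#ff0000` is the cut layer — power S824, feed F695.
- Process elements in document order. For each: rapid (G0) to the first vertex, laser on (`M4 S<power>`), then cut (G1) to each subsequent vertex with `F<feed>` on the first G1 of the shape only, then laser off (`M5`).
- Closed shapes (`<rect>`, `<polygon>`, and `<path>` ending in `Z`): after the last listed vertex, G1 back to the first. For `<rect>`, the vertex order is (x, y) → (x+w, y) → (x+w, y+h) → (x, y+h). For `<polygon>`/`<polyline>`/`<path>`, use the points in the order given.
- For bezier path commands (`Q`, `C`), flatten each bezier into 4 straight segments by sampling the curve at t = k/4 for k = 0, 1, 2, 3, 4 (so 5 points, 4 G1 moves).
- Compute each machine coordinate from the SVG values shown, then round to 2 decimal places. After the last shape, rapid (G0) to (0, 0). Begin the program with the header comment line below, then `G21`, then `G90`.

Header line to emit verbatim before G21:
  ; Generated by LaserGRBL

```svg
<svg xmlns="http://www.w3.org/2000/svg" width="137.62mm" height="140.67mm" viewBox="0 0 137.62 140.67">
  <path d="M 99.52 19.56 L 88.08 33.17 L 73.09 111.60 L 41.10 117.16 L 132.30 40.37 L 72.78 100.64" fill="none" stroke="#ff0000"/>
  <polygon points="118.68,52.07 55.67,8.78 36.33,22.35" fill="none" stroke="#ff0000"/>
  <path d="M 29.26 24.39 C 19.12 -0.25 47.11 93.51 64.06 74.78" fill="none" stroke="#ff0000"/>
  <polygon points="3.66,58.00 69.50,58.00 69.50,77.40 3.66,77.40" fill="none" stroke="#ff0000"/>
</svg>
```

; Generated by LaserGRBL
G21
G90
G0 X99.52 Y121.11
M4 S824
G1 X88.08 Y107.50 F695
G1 X73.09 Y29.07
G1 X41.10 Y23.51
G1 X132.30 Y100.30
G1 X72.78 Y40.03
M5
G0 X118.68 Y88.60
M4 S824
G1 X55.67 Y131.89 F695
G1 X36.33 Y118.32
G1 X118.68 Y88.60
M5
G0 X29.26 Y116.28
M4 S824
G1 X28.04 Y116.17 F695
G1 X36.50 Y93.30
G1 X50.05 Y69.33
G1 X64.06 Y65.89
M5
G0 X3.66 Y82.67
M4 S824
G1 X69.50 Y82.67 F695
G1 X69.50 Y63.27
G1 X3.66 Y63.27
G1 X3.66 Y82.67
M5
G0 X0.00 Y0.00

viewBox `0 0 137.62 140.67` with mm width/height → 1 unit = 1 mm. Flip: y_m = 140.67 − y_svg.

**Shape 1** — `<path>` open polyline, stroke `#ff0000` → cut (S824, F695). Machine vertices: (99.52,121.11) → (88.08,107.50) → (73.09,29.07) → (41.10,23.51) → (132.30,100.30) → (72.78,40.03). Open path.

**Shape 2** — `<polygon>` closed polygon, stroke `#ff0000` → cut (S824, F695). Machine vertices: (118.68,88.60) → (55.67,131.89) → (36.33,118.32) → (118.68,88.60). Closed: final G1 returns to the first vertex.

**Shape 3** — `<path>` cubic bezier, stroke `#ff0000` → cut (S824, F695). Control points (SVG): P0=(29.26,24.39), P1=(19.12,-0.25), P2=(47.11,93.51), P3=(64.06,74.78); sampled at t=k/4. Machine vertices: (29.26,116.28) → (28.04,116.17) → (36.50,93.30) → (50.05,69.33) → (64.06,65.89). Open path.

**Shape 4** — `<polygon>` rectangle, stroke `#ff0000` → cut (S824, F695). Machine vertices: (3.66,82.67) → (69.50,82.67) → (69.50,63.27) → (3.66,63.27) → (3.66,82.67). Closed: final G1 returns to the first vertex.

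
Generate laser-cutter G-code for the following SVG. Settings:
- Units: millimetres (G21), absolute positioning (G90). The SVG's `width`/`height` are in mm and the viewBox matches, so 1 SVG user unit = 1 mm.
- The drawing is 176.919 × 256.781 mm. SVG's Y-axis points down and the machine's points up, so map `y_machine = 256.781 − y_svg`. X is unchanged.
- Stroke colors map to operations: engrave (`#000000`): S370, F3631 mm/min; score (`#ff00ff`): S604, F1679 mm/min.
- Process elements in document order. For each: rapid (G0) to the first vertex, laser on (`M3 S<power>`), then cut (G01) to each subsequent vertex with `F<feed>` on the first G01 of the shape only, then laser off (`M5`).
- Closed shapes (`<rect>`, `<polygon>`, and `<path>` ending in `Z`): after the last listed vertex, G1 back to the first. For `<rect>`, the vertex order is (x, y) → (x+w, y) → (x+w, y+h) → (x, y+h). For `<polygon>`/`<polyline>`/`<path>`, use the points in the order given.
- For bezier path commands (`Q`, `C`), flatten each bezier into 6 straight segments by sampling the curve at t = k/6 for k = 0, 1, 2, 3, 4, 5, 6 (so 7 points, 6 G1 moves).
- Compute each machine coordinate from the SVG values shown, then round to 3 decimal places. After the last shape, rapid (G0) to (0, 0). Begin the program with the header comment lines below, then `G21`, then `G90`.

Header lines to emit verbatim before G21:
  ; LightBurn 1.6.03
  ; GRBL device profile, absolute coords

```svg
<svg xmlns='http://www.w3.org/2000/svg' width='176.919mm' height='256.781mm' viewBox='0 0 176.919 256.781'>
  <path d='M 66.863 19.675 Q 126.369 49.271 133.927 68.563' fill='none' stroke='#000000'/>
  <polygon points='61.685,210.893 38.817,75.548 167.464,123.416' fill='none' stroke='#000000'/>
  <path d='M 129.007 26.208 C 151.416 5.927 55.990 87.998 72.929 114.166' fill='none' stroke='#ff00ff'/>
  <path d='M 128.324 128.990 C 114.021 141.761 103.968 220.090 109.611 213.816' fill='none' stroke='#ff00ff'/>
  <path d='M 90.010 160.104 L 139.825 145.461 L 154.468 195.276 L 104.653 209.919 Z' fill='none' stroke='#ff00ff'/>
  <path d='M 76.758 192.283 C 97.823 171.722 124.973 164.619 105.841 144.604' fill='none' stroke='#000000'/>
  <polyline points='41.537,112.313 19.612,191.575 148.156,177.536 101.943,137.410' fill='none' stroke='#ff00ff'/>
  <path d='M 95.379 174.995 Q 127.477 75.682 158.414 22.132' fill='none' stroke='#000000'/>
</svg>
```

; LightBurn 1.6.03
; GRBL device profile, absolute coords
G21
G90
G0 X66.863 Y237.106
M3 S370
G01 X85.255 Y227.527 F3631
G01 X100.762 Y218.520
G01 X113.382 Y210.086
G01 X123.116 Y202.224
G01 X129.965 Y194.935
G01 X133.927 Y188.218
M5
G0 X61.685 Y45.888
M3 S370
G01 X38.817 Y181.233 F3631
G01 X167.464 Y133.365
G01 X61.685 Y45.888
M5
G0 X129.007 Y230.573
M3 S604
G01 X131.458 Y232.917 F1679
G01 X120.664 Y222.598
G01 X103.019 Y204.012
G01 X84.919 Y181.556
G01 X72.758 Y159.625
G01 X72.929 Y142.615
M5
G0 X128.324 Y127.791
M3 S604
G01 X121.580 Y116.638 F1679
G01 X115.862 Y98.729
G01 X111.488 Y78.236
G01 X108.776 Y59.330
G01 X108.045 Y46.183
G01 X109.611 Y42.965
M5
G0 X90.010 Y96.677
M3 S604
G01 X139.825 Y111.320 F1679
G01 X154.468 Y61.505
G01 X104.653 Y46.862
G01 X90.010 Y96.677
M5
G0 X76.758 Y64.498
M3 S370
G01 X87.555 Y73.779 F3631
G01 X97.912 Y81.550
G01 X106.373 Y88.542
G01 X111.485 Y95.489
G01 X111.793 Y103.123
G01 X105.841 Y112.177
M5
G0 X41.537 Y144.468
M3 S604
G01 X19.612 Y65.206 F1679
G01 X148.156 Y79.245
G01 X101.943 Y119.371
M5
G0 X95.379 Y81.786
M3 S370
G01 X106.046 Y113.619 F3631
G01 X116.649 Y142.910
G01 X127.187 Y169.658
G01 X137.660 Y193.864
G01 X148.069 Y215.528
G01 X158.414 Y234.649
M5
G0 X0.000 Y0.000

Since the viewBox matches the mm dimensions, user units are millimetres directly. The only transform is the Y-flip y_m = 256.781 − y_svg.

Shape 1 is a quadratic bezier drawn with `<path>`. Its stroke #000000 means engrave at S370, F3631. After flipping Y the toolpath is (66.863,237.106) → (85.255,227.527) → (100.762,218.520) → (113.382,210.086) → (123.116,202.224) → (129.965,194.935) → (133.927,188.218).

Shape 2 is a regular polygon drawn with `<polygon>`. Its stroke #000000 means engrave at S370, F3631. After flipping Y the toolpath is (61.685,45.888) → (38.817,181.233) → (167.464,133.365) → (61.685,45.888), returning to the start.

Shape 3 is a cubic bezier drawn with `<path>`. Its stroke #ff00ff means score at S604, F1679. After flipping Y the toolpath is (129.007,230.573) → (131.458,232.917) → (120.664,222.598) → (103.019,204.012) → (84.919,181.556) → (72.758,159.625) → (72.929,142.615).

Shape 4 is a cubic bezier drawn with `<path>`. Its stroke #ff00ff means score at S604, F1679. After flipping Y the toolpath is (128.324,127.791) → (121.580,116.638) → (115.862,98.729) → (111.488,78.236) → (108.776,59.330) → (108.045,46.183) → (109.611,42.965).

Shape 5 is a regular polygon drawn with `<path>`. Its stroke #ff00ff means score at S604, F1679. After flipping Y the toolpath is (90.010,96.677) → (139.825,111.320) → (154.468,61.505) → (104.653,46.862) → (90.010,96.677), returning to the start.

Shape 6 is a cubic bezier drawn with `<path>`. Its stroke #000000 means engrave at S370, F3631. After flipping Y the toolpath is (76.758,64.498) → (87.555,73.779) → (97.912,81.550) → (106.373,88.542) → (111.485,95.489) → (111.793,103.123) → (105.841,112.177).

Shape 7 is a open polyline drawn with `<polyline>`. Its stroke #ff00ff means score at S604, F1679. After flipping Y the toolpath is (41.537,144.468) → (19.612,65.206) → (148.156,79.245) → (101.943,119.371).

Shape 8 is a quadratic bezier drawn with `<path>`. Its stroke #000000 means engrave at S370, F3631. After flipping Y the toolpath is (95.379,81.786) → (106.046,113.619) → (116.649,142.910) → (127.187,169.658) → (137.660,193.864) → (148.069,215.528) → (158.414,234.649).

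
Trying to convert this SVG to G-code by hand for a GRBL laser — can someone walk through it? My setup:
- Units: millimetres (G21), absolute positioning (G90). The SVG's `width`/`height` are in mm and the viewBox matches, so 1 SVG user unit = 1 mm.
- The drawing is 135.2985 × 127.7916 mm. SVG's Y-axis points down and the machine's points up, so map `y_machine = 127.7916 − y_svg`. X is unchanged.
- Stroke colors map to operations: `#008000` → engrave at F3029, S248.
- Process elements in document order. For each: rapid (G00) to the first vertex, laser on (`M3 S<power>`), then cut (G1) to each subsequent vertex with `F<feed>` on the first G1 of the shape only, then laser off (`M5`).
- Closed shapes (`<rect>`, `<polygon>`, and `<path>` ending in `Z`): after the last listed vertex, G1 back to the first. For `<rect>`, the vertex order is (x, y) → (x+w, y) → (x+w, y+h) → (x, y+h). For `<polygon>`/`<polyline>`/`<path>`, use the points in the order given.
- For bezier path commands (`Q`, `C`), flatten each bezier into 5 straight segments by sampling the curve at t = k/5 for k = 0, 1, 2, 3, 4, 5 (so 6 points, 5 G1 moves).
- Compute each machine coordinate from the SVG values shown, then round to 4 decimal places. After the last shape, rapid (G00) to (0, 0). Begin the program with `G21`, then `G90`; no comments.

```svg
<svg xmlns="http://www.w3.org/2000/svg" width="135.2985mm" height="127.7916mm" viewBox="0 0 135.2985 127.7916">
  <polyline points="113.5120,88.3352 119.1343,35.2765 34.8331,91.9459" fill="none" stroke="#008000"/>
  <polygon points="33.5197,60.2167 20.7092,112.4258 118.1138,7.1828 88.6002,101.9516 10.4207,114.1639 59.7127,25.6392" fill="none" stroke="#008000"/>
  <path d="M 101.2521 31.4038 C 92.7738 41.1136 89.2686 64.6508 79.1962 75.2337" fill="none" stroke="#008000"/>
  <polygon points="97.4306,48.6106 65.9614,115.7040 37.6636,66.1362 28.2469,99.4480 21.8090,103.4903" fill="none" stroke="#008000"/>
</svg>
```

G21
G90
G00 X113.5120 Y39.4564
M3 S248
G1 X119.1343 Y92.5151 F3029
G1 X34.8331 Y35.8457
M5
G00 X33.5197 Y67.5749
M3 S248
G1 X20.7092 Y15.3658 F3029
G1 X118.1138 Y120.6088
G1 X88.6002 Y25.8400
G1 X10.4207 Y13.6277
G1 X59.7127 Y102.1524
G1 X33.5197 Y67.5749
M5
G00 X101.2521 Y96.3878
M3 S248
G1 X96.6696 Y89.1169 F3029
G1 X92.7266 Y79.8129
G1 X88.8694 Y69.7614
G1 X84.5439 Y60.2479
G1 X79.1962 Y52.5579
M5
G00 X97.4306 Y79.1810
M3 S248
G1 X65.9614 Y12.0876 F3029
G1 X37.6636 Y61.6554
G1 X28.2469 Y28.3436
G1 X21.8090 Y24.3013
G1 X97.4306 Y79.1810
M5
G00 X0.0000 Y0.0000

1 u = 1 mm; y_m = 127.7916 − y.

[1] `<polyline>` open polyline, #008000→engrave S248 F3029: (113.5120,39.4564) → (119.1343,92.5151) → (34.8331,35.8457)

[2] `<polygon>` closed polygon, #008000→engrave S248 F3029: (33.5197,67.5749) → (20.7092,15.3658) → (118.1138,120.6088) → (88.6002,25.8400) → (10.4207,13.6277) → (59.7127,102.1524) → (33.5197,67.5749) (closed)

[3] `<path>` cubic bezier, #008000→engrave S248 F3029: (101.2521,96.3878) → (96.6696,89.1169) → (92.7266,79.8129) → (88.8694,69.7614) → (84.5439,60.2479) → (79.1962,52.5579)

[4] `<polygon>` closed polygon, #008000→engrave S248 F3029: (97.4306,79.1810) → (65.9614,12.0876) → (37.6636,61.6554) → (28.2469,28.3436) → (21.8090,24.3013) → (97.4306,79.1810) (closed)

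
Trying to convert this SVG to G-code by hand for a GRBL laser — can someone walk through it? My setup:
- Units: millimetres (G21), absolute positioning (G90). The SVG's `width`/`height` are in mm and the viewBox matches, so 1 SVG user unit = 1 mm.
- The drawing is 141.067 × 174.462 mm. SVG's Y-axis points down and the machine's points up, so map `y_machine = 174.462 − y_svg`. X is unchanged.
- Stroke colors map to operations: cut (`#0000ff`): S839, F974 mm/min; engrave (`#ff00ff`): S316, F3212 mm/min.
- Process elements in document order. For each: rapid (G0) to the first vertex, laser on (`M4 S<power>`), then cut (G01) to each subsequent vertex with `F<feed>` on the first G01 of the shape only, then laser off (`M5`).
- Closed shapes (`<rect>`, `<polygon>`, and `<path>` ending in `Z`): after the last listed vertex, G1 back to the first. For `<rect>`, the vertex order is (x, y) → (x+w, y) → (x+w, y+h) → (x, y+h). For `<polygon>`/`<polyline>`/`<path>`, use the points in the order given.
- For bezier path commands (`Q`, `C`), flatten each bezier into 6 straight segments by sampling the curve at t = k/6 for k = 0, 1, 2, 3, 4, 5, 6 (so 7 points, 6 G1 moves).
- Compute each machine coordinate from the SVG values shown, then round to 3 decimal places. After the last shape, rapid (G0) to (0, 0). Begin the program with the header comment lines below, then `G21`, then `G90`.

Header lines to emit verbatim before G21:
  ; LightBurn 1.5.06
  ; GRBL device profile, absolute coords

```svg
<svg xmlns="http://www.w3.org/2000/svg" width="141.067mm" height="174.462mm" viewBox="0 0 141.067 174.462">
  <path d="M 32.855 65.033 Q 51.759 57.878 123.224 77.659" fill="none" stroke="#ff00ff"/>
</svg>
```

; LightBurn 1.5.06
; GRBL device profile, absolute coords
G21
G90
G0 X32.855 Y109.429
M4 S316
G01 X40.616 Y111.066 F3212
G01 X51.298 Y111.206
G01 X64.899 Y109.850
G01 X81.421 Y106.997
G01 X100.862 Y102.648
G01 X123.224 Y96.803
M5
G0 X0.000 Y0.000

1 u = 1 mm; y_m = 174.462 − y.

[1] `<path>` quadratic bezier, #ff00ff→engrave S316 F3212: (32.855,109.429) → (40.616,111.066) → (51.298,111.206) → (64.899,109.850) → (81.421,106.997) → (100.862,102.648) → (123.224,96.803)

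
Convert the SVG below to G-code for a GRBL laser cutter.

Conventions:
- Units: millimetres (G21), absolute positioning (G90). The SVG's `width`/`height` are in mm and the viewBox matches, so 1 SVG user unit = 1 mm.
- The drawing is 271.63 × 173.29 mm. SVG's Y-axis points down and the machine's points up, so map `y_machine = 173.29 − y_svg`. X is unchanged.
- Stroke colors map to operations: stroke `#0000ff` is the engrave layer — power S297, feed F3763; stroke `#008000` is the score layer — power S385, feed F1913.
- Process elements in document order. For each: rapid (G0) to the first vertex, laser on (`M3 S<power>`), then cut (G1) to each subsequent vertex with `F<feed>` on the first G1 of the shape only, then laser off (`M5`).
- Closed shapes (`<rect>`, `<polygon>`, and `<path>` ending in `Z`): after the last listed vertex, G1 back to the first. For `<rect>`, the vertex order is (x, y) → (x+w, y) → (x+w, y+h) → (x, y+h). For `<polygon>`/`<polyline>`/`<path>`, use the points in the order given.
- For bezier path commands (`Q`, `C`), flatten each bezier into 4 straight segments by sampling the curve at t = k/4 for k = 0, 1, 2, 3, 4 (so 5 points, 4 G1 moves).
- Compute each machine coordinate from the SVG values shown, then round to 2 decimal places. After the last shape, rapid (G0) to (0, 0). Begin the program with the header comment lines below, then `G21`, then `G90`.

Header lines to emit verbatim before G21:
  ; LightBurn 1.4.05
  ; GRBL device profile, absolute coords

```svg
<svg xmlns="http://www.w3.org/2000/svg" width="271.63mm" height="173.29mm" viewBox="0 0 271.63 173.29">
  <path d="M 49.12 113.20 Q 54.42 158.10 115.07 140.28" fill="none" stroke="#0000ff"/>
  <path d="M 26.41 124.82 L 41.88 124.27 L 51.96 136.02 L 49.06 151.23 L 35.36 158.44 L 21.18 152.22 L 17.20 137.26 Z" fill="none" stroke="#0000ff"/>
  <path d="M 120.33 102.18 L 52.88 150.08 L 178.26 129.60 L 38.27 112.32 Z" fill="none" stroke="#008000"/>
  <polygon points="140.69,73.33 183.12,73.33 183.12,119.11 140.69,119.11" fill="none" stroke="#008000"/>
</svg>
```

; LightBurn 1.4.05
; GRBL device profile, absolute coords
G21
G90
G0 X49.12 Y60.09
M3 S297
G1 X55.23 Y41.56 F3763
G1 X68.26 Y30.87
G1 X88.20 Y28.02
G1 X115.07 Y33.01
M5
G0 X26.41 Y48.47
M3 S297
G1 X41.88 Y49.02 F3763
G1 X51.96 Y37.27
G1 X49.06 Y22.06
G1 X35.36 Y14.85
G1 X21.18 Y21.07
G1 X17.20 Y36.03
G1 X26.41 Y48.47
M5
G0 X120.33 Y71.11
M3 S385
G1 X52.88 Y23.21 F1913
G1 X178.26 Y43.69
G1 X38.27 Y60.97
G1 X120.33 Y71.11
M5
G0 X140.69 Y99.96
M3 S385
G1 X183.12 Y99.96 F1913
G1 X183.12 Y54.18
G1 X140.69 Y54.18
G1 X140.69 Y99.96
M5
G0 X0.00 Y0.00

Since the viewBox matches the mm dimensions, user units are millimetres directly. The only transform is the Y-flip y_m = 173.29 − y_svg.

Shape 1 is a quadratic bezier drawn with `<path>`. Its stroke #0000ff means engrave at S297, F3763. After flipping Y the toolpath is (49.12,60.09) → (55.23,41.56) → (68.26,30.87) → (88.20,28.02) → (115.07,33.01).

Shape 2 is a regular polygon drawn with `<path>`. Its stroke #0000ff means engrave at S297, F3763. After flipping Y the toolpath is (26.41,48.47) → (41.88,49.02) → (51.96,37.27) → (49.06,22.06) → (35.36,14.85) → (21.18,21.07) → (17.20,36.03) → (26.41,48.47), returning to the start.

Shape 3 is a closed polygon drawn with `<path>`. Its stroke #008000 means score at S385, F1913. After flipping Y the toolpath is (120.33,71.11) → (52.88,23.21) → (178.26,43.69) → (38.27,60.97) → (120.33,71.11), returning to the start.

Shape 4 is a rectangle drawn with `<polygon>`. Its stroke #008000 means score at S385, F1913. After flipping Y the toolpath is (140.69,99.96) → (183.12,99.96) → (183.12,54.18) → (140.69,54.18) → (140.69,99.96), returning to the start.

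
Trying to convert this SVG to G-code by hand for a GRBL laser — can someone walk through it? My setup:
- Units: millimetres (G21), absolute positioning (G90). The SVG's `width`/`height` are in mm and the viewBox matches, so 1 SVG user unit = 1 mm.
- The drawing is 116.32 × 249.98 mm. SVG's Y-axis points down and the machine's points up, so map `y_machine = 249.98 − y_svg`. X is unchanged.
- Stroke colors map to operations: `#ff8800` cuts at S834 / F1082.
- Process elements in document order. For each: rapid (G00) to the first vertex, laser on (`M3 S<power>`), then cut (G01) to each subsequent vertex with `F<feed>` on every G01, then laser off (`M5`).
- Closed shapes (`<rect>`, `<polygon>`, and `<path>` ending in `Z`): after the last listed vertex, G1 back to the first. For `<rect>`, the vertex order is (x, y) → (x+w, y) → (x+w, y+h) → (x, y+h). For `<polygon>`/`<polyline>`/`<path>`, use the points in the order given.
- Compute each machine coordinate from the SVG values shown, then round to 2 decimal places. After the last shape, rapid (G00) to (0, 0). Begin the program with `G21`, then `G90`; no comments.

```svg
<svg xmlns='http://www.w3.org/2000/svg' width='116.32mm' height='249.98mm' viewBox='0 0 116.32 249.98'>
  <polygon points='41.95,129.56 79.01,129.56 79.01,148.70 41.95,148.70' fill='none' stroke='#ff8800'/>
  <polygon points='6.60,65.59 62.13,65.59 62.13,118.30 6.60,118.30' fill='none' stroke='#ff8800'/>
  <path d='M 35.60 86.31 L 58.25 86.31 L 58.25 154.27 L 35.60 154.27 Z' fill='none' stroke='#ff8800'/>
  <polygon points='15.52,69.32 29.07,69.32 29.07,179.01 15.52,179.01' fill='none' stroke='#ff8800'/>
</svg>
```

G21
G90
G00 X41.95 Y120.42
M3 S834
G01 X79.01 Y120.42 F1082
G01 X79.01 Y101.28 F1082
G01 X41.95 Y101.28 F1082
G01 X41.95 Y120.42 F1082
M5
G00 X6.60 Y184.39
M3 S834
G01 X62.13 Y184.39 F1082
G01 X62.13 Y131.68 F1082
G01 X6.60 Y131.68 F1082
G01 X6.60 Y184.39 F1082
M5
G00 X35.60 Y163.67
M3 S834
G01 X58.25 Y163.67 F1082
G01 X58.25 Y95.71 F1082
G01 X35.60 Y95.71 F1082
G01 X35.60 Y163.67 F1082
M5
G00 X15.52 Y180.66
M3 S834
G01 X29.07 Y180.66 F1082
G01 X29.07 Y70.97 F1082
G01 X15.52 Y70.97 F1082
G01 X15.52 Y180.66 F1082
M5
G00 X0.00 Y0.00

viewBox `0 0 116.32 249.98` with mm width/height → 1 unit = 1 mm. Flip: y_m = 249.98 − y_svg.

**Shape 1** — `<polygon>` rectangle, stroke `#ff8800` → cut (S834, F1082). Machine vertices: (41.95,120.42) → (79.01,120.42) → (79.01,101.28) → (41.95,101.28) → (41.95,120.42). Closed: final G1 returns to the first vertex.

**Shape 2** — `<polygon>` rectangle, stroke `#ff8800` → cut (S834, F1082). Machine vertices: (6.60,184.39) → (62.13,184.39) → (62.13,131.68) → (6.60,131.68) → (6.60,184.39). Closed: final G1 returns to the first vertex.

**Shape 3** — `<path>` rectangle, stroke `#ff8800` → cut (S834, F1082). Machine vertices: (35.60,163.67) → (58.25,163.67) → (58.25,95.71) → (35.60,95.71) → (35.60,163.67). Closed: final G1 returns to the first vertex.

**Shape 4** — `<polygon>` rectangle, stroke `#ff8800` → cut (S834, F1082). Machine vertices: (15.52,180.66) → (29.07,180.66) → (29.07,70.97) → (15.52,70.97) → (15.52,180.66). Closed: final G1 returns to the first vertex.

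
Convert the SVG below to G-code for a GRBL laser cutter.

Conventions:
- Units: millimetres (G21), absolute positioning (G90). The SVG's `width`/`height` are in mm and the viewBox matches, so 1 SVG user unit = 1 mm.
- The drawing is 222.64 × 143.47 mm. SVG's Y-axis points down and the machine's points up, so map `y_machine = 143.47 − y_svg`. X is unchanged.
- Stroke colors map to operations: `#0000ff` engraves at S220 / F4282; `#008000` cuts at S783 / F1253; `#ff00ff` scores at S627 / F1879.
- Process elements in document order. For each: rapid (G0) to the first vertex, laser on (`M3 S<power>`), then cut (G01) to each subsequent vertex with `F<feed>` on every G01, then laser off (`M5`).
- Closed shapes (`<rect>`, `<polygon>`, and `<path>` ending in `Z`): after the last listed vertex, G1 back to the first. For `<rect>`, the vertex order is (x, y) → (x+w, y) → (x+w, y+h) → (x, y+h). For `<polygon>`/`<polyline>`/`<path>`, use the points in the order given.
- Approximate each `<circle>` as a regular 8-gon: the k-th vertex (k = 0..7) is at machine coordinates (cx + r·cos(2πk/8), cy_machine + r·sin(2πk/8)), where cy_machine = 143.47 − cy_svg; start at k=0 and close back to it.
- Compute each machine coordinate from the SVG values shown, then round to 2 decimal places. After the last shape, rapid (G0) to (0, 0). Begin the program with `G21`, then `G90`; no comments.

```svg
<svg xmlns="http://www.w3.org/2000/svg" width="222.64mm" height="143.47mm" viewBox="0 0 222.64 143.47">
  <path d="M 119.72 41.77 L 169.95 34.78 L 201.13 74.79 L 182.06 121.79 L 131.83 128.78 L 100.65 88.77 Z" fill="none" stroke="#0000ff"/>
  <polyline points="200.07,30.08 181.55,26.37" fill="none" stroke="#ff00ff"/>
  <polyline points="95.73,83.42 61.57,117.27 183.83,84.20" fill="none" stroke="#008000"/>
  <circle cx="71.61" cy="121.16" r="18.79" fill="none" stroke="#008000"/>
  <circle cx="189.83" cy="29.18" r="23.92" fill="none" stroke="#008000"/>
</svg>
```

G21
G90
G0 X119.72 Y101.70
M3 S220
G01 X169.95 Y108.69 F4282
G01 X201.13 Y68.68 F4282
G01 X182.06 Y21.68 F4282
G01 X131.83 Y14.69 F4282
G01 X100.65 Y54.70 F4282
G01 X119.72 Y101.70 F4282
M5
G0 X200.07 Y113.39
M3 S627
G01 X181.55 Y117.10 F1879
M5
G0 X95.73 Y60.05
M3 S783
G01 X61.57 Y26.20 F1253
G01 X183.83 Y59.27 F1253
M5
G0 X90.40 Y22.31
M3 S783
G01 X84.90 Y35.60 F1253
G01 X71.61 Y41.10 F1253
G01 X58.32 Y35.60 F1253
G01 X52.82 Y22.31 F1253
G01 X58.32 Y9.02 F1253
G01 X71.61 Y3.52 F1253
G01 X84.90 Y9.02 F1253
G01 X90.40 Y22.31 F1253
M5
G0 X213.75 Y114.29
M3 S783
G01 X206.74 Y131.20 F1253
G01 X189.83 Y138.21 F1253
G01 X172.92 Y131.20 F1253
G01 X165.91 Y114.29 F1253
G01 X172.92 Y97.38 F1253
G01 X189.83 Y90.37 F1253
G01 X206.74 Y97.38 F1253
G01 X213.75 Y114.29 F1253
M5
G0 X0.00 Y0.00

viewBox `0 0 222.64 143.47` with mm width/height → 1 unit = 1 mm. Flip: y_m = 143.47 − y_svg.

**Shape 1** — `<path>` regular polygon, stroke `#0000ff` → engrave (S220, F4282). Machine vertices: (119.72,101.70) → (169.95,108.69) → (201.13,68.68) → (182.06,21.68) → (131.83,14.69) → (100.65,54.70) → (119.72,101.70). Closed: final G1 returns to the first vertex.

**Shape 2** — `<polyline>` line segment, stroke `#ff00ff` → score (S627, F1879). Machine vertices: (200.07,113.39) → (181.55,117.10). Open path.

**Shape 3** — `<polyline>` open polyline, stroke `#008000` → cut (S783, F1253). Machine vertices: (95.73,60.05) → (61.57,26.20) → (183.83,59.27). Open path.

**Shape 4** — `<circle>` circle, stroke `#008000` → cut (S783, F1253). Machine vertices: (90.40,22.31) → (84.90,35.60) → (71.61,41.10) → (58.32,35.60) → (52.82,22.31) → (58.32,9.02) → (71.61,3.52) → (84.90,9.02) → (90.40,22.31). Closed: final G1 returns to the first vertex.

**Shape 5** — `<circle>` circle, stroke `#008000` → cut (S783, F1253). Machine vertices: (213.75,114.29) → (206.74,131.20) → (189.83,138.21) → (172.92,131.20) → (165.91,114.29) → (172.92,97.38) → (189.83,90.37) → (206.74,97.38) → (213.75,114.29). Closed: final G1 returns to the first vertex.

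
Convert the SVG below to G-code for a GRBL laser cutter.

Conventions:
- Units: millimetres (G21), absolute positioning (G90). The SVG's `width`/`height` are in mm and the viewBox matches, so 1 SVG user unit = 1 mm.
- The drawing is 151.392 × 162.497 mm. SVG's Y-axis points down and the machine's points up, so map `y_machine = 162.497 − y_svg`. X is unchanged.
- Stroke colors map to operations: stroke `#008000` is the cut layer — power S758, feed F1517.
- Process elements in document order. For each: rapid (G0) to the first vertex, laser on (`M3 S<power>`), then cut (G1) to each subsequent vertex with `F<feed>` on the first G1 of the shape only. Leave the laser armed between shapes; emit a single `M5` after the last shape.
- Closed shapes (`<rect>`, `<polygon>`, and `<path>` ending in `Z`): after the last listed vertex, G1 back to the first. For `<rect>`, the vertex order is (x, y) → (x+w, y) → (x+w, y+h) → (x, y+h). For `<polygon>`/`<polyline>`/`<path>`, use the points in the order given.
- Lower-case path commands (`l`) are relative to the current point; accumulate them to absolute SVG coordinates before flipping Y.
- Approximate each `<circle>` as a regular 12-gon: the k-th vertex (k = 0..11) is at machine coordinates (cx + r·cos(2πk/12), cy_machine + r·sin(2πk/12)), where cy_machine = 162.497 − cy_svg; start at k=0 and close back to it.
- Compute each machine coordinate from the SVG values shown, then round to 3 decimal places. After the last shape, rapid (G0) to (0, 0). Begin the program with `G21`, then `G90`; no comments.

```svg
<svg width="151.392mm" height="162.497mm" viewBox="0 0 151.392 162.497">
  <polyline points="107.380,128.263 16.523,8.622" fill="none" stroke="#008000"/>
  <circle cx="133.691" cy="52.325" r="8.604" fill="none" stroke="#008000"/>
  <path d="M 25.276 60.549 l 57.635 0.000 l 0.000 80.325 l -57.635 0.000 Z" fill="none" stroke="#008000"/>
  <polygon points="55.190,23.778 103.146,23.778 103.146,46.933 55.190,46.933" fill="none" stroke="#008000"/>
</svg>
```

G21
G90
G0 X107.380 Y34.234
M3 S758
G1 X16.523 Y153.875 F1517
G0 X142.295 Y110.172
M3 S758
G1 X141.142 Y114.474 F1517
G1 X137.993 Y117.623
G1 X133.691 Y118.776
G1 X129.389 Y117.623
G1 X126.240 Y114.474
G1 X125.087 Y110.172
G1 X126.240 Y105.870
G1 X129.389 Y102.721
G1 X133.691 Y101.568
G1 X137.993 Y102.721
G1 X141.142 Y105.870
G1 X142.295 Y110.172
G0 X25.276 Y101.948
M3 S758
G1 X82.911 Y101.948 F1517
G1 X82.911 Y21.623
G1 X25.276 Y21.623
G1 X25.276 Y101.948
G0 X55.190 Y138.719
M3 S758
G1 X103.146 Y138.719 F1517
G1 X103.146 Y115.564
G1 X55.190 Y115.564
G1 X55.190 Y138.719
M5
G0 X0.000 Y0.000

Since the viewBox matches the mm dimensions, user units are millimetres directly. The only transform is the Y-flip y_m = 162.497 − y_svg.

Shape 1 is a line segment drawn with `<polyline>`. Its stroke #008000 means cut at S758, F1517. After flipping Y the toolpath is (107.380,34.234) → (16.523,153.875).

Shape 2 is a circle drawn with `<circle>`. Its stroke #008000 means cut at S758, F1517. After flipping Y the toolpath is (142.295,110.172) → (141.142,114.474) → (137.993,117.623) → (133.691,118.776) → (129.389,117.623) → (126.240,114.474) → (125.087,110.172) → (126.240,105.870) → (129.389,102.721) → (133.691,101.568) → (137.993,102.721) → (141.142,105.870) → (142.295,110.172), returning to the start.

Shape 3 is a rectangle drawn with `<path>`. Its stroke #008000 means cut at S758, F1517. After flipping Y the toolpath is (25.276,101.948) → (82.911,101.948) → (82.911,21.623) → (25.276,21.623) → (25.276,101.948), returning to the start.

Shape 4 is a rectangle drawn with `<polygon>`. Its stroke #008000 means cut at S758, F1517. After flipping Y the toolpath is (55.190,138.719) → (103.146,138.719) → (103.146,115.564) → (55.190,115.564) → (55.190,138.719), returning to the start.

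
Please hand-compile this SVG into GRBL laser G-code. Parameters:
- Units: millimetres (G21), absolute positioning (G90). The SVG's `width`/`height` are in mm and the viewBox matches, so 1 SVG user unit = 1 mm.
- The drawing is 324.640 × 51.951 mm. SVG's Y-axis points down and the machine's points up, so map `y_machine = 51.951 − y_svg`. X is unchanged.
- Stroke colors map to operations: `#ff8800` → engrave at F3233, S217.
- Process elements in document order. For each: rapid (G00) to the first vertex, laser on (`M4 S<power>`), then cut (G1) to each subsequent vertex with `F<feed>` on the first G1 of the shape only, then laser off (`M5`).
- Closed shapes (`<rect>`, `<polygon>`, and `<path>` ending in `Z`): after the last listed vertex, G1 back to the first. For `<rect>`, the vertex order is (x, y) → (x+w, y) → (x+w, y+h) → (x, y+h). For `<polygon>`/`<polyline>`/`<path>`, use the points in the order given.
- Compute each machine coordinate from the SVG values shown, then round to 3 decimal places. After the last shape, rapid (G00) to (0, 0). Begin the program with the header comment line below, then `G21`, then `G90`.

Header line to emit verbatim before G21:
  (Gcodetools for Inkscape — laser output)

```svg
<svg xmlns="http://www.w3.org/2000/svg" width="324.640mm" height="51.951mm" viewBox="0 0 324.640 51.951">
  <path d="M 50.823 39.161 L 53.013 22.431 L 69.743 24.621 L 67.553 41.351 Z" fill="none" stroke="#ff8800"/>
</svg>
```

(Gcodetools for Inkscape — laser output)
G21
G90
G00 X50.823 Y12.790
M4 S217
G1 X53.013 Y29.520 F3233
G1 X69.743 Y27.330
G1 X67.553 Y10.600
G1 X50.823 Y12.790
M5
G00 X0.000 Y0.000

Since the viewBox matches the mm dimensions, user units are millimetres directly. The only transform is the Y-flip y_m = 51.951 − y_svg.

Shape 1 is a regular polygon drawn with `<path>`. Its stroke #ff8800 means engrave at S217, F3233. After flipping Y the toolpath is (50.823,12.790) → (53.013,29.520) → (69.743,27.330) → (67.553,10.600) → (50.823,12.790), returning to the start.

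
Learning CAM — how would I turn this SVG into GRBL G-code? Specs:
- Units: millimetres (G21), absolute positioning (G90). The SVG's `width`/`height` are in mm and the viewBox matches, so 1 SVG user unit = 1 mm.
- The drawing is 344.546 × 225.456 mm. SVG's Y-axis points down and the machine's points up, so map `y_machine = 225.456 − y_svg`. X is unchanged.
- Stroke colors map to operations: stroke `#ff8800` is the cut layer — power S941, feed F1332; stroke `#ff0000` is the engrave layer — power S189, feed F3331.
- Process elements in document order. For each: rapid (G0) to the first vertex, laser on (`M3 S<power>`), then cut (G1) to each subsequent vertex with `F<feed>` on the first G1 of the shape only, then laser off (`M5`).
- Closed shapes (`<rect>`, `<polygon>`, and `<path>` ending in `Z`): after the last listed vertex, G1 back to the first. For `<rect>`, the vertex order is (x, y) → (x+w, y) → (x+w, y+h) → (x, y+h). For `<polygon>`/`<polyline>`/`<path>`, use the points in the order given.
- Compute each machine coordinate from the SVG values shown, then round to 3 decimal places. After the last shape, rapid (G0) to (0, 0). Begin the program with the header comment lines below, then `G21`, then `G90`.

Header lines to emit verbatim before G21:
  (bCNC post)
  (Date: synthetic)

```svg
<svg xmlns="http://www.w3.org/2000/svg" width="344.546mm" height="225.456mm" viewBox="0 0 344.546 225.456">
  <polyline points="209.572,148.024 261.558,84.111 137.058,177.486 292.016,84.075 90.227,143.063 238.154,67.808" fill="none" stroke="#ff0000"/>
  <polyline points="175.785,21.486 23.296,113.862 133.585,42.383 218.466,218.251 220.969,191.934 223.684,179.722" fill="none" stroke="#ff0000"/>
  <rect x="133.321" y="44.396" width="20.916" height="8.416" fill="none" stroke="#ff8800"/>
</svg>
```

Since the viewBox matches the mm dimensions, user units are millimetres directly. The only transform is the Y-flip y_m = 225.456 − y_svg.

Shape 1 is a open polyline drawn with `<polyline>`. Its stroke #ff0000 means engrave at S189, F3331. After flipping Y the toolpath is (209.572,77.432) → (261.558,141.345) → (137.058,47.970) → (292.016,141.381) → (90.227,82.393) → (238.154,157.648).

Shape 2 is a open polyline drawn with `<polyline>`. Its stroke #ff0000 means engrave at S189, F3331. After flipping Y the toolpath is (175.785,203.970) → (23.296,111.594) → (133.585,183.073) → (218.466,7.205) → (220.969,33.522) → (223.684,45.734).

Shape 3 is a rectangle drawn with `<rect>`. Its stroke #ff8800 means cut at S941, F1332. After flipping Y the toolpath is (133.321,181.060) → (154.237,181.060) → (154.237,172.644) → (133.321,172.644) → (133.321,181.060), returning to the start.

(bCNC post)
(Date: synthetic)
G21
G90
G0 X209.572 Y77.432
M3 S189
G1 X261.558 Y141.345 F3331
G1 X137.058 Y47.970
G1 X292.016 Y141.381
G1 X90.227 Y82.393
G1 X238.154 Y157.648
M5
G0 X175.785 Y203.970
M3 S189
G1 X23.296 Y111.594 F3331
G1 X133.585 Y183.073
G1 X218.466 Y7.205
G1 X220.969 Y33.522
G1 X223.684 Y45.734
M5
G0 X133.321 Y181.060
M3 S941
G1 X154.237 Y181.060 F1332
G1 X154.237 Y172.644
G1 X133.321 Y172.644
G1 X133.321 Y181.060
M5
G0 X0.000 Y0.000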